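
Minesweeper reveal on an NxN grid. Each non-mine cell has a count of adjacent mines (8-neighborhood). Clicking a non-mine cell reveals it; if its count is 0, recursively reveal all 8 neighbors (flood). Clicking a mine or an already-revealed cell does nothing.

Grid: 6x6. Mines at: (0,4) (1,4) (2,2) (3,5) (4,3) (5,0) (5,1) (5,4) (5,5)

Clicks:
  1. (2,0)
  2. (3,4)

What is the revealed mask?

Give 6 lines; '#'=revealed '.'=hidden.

Answer: ####..
####..
##....
##..#.
##....
......

Derivation:
Click 1 (2,0) count=0: revealed 14 new [(0,0) (0,1) (0,2) (0,3) (1,0) (1,1) (1,2) (1,3) (2,0) (2,1) (3,0) (3,1) (4,0) (4,1)] -> total=14
Click 2 (3,4) count=2: revealed 1 new [(3,4)] -> total=15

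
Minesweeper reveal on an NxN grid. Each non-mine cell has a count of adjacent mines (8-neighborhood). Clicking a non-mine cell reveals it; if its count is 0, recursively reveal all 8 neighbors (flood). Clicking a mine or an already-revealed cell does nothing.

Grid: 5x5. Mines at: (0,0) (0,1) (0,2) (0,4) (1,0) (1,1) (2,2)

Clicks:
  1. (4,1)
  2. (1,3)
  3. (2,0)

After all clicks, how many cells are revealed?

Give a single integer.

Answer: 16

Derivation:
Click 1 (4,1) count=0: revealed 16 new [(1,3) (1,4) (2,0) (2,1) (2,3) (2,4) (3,0) (3,1) (3,2) (3,3) (3,4) (4,0) (4,1) (4,2) (4,3) (4,4)] -> total=16
Click 2 (1,3) count=3: revealed 0 new [(none)] -> total=16
Click 3 (2,0) count=2: revealed 0 new [(none)] -> total=16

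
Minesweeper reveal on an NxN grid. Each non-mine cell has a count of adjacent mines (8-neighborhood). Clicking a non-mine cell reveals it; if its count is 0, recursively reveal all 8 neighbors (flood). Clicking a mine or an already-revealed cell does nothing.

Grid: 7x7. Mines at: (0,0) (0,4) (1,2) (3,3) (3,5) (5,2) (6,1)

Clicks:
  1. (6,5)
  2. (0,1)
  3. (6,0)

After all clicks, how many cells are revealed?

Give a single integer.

Answer: 14

Derivation:
Click 1 (6,5) count=0: revealed 12 new [(4,3) (4,4) (4,5) (4,6) (5,3) (5,4) (5,5) (5,6) (6,3) (6,4) (6,5) (6,6)] -> total=12
Click 2 (0,1) count=2: revealed 1 new [(0,1)] -> total=13
Click 3 (6,0) count=1: revealed 1 new [(6,0)] -> total=14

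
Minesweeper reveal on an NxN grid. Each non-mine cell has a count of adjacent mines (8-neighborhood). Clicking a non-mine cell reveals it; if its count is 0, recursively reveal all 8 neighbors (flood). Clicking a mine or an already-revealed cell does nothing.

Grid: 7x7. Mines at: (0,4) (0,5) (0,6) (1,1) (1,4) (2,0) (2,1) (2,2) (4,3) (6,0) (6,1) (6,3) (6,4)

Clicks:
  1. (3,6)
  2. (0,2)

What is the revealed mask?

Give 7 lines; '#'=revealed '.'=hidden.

Answer: ..#....
.....##
....###
....###
....###
....###
.....##

Derivation:
Click 1 (3,6) count=0: revealed 16 new [(1,5) (1,6) (2,4) (2,5) (2,6) (3,4) (3,5) (3,6) (4,4) (4,5) (4,6) (5,4) (5,5) (5,6) (6,5) (6,6)] -> total=16
Click 2 (0,2) count=1: revealed 1 new [(0,2)] -> total=17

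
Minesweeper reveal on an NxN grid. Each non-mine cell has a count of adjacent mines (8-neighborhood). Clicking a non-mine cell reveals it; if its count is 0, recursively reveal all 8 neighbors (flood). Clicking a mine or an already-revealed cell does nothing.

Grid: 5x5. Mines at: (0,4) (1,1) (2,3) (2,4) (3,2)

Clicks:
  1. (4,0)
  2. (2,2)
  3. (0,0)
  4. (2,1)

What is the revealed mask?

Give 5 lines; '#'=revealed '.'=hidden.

Click 1 (4,0) count=0: revealed 6 new [(2,0) (2,1) (3,0) (3,1) (4,0) (4,1)] -> total=6
Click 2 (2,2) count=3: revealed 1 new [(2,2)] -> total=7
Click 3 (0,0) count=1: revealed 1 new [(0,0)] -> total=8
Click 4 (2,1) count=2: revealed 0 new [(none)] -> total=8

Answer: #....
.....
###..
##...
##...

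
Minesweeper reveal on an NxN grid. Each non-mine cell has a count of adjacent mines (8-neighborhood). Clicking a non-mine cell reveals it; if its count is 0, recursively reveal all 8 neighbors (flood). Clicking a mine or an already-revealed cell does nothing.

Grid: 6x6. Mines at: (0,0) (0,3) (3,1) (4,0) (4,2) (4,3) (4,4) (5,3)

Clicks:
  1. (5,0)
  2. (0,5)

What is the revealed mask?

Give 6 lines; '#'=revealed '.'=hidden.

Click 1 (5,0) count=1: revealed 1 new [(5,0)] -> total=1
Click 2 (0,5) count=0: revealed 14 new [(0,4) (0,5) (1,2) (1,3) (1,4) (1,5) (2,2) (2,3) (2,4) (2,5) (3,2) (3,3) (3,4) (3,5)] -> total=15

Answer: ....##
..####
..####
..####
......
#.....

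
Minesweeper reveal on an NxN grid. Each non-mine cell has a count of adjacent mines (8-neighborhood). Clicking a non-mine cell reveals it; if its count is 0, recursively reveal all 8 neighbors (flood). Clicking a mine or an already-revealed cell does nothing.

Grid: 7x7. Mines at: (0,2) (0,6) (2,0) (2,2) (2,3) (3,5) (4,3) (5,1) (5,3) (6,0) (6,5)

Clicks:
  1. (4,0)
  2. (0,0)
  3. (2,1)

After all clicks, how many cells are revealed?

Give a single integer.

Answer: 6

Derivation:
Click 1 (4,0) count=1: revealed 1 new [(4,0)] -> total=1
Click 2 (0,0) count=0: revealed 4 new [(0,0) (0,1) (1,0) (1,1)] -> total=5
Click 3 (2,1) count=2: revealed 1 new [(2,1)] -> total=6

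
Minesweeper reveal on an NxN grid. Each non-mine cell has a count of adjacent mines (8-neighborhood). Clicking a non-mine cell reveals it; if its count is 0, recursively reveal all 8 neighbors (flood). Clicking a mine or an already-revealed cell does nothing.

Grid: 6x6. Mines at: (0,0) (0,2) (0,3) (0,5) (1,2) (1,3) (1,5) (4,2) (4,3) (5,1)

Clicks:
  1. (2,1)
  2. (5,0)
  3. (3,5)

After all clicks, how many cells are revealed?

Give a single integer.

Answer: 10

Derivation:
Click 1 (2,1) count=1: revealed 1 new [(2,1)] -> total=1
Click 2 (5,0) count=1: revealed 1 new [(5,0)] -> total=2
Click 3 (3,5) count=0: revealed 8 new [(2,4) (2,5) (3,4) (3,5) (4,4) (4,5) (5,4) (5,5)] -> total=10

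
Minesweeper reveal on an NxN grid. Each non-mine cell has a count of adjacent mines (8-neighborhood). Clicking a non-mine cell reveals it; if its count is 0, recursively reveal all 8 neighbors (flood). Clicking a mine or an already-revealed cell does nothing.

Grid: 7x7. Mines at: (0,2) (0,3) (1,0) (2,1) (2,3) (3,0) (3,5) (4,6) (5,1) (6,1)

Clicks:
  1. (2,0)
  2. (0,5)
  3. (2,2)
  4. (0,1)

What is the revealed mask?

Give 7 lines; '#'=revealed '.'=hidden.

Answer: .#..###
....###
#.#.###
.......
.......
.......
.......

Derivation:
Click 1 (2,0) count=3: revealed 1 new [(2,0)] -> total=1
Click 2 (0,5) count=0: revealed 9 new [(0,4) (0,5) (0,6) (1,4) (1,5) (1,6) (2,4) (2,5) (2,6)] -> total=10
Click 3 (2,2) count=2: revealed 1 new [(2,2)] -> total=11
Click 4 (0,1) count=2: revealed 1 new [(0,1)] -> total=12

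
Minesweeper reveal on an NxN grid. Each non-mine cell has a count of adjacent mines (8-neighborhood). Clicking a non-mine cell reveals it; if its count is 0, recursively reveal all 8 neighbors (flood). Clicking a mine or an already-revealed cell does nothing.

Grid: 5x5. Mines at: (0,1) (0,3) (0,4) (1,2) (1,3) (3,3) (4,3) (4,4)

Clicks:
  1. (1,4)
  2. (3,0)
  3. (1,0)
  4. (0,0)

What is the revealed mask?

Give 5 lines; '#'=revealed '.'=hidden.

Click 1 (1,4) count=3: revealed 1 new [(1,4)] -> total=1
Click 2 (3,0) count=0: revealed 11 new [(1,0) (1,1) (2,0) (2,1) (2,2) (3,0) (3,1) (3,2) (4,0) (4,1) (4,2)] -> total=12
Click 3 (1,0) count=1: revealed 0 new [(none)] -> total=12
Click 4 (0,0) count=1: revealed 1 new [(0,0)] -> total=13

Answer: #....
##..#
###..
###..
###..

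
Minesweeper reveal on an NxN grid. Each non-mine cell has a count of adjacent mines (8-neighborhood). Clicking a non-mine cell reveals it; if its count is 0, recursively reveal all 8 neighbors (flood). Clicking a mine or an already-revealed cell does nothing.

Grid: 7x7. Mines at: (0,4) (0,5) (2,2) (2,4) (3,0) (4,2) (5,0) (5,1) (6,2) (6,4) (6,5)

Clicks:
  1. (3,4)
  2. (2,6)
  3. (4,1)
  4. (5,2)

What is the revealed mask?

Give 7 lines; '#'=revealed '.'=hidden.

Answer: .......
.....##
.....##
...####
.#.####
..#####
.......

Derivation:
Click 1 (3,4) count=1: revealed 1 new [(3,4)] -> total=1
Click 2 (2,6) count=0: revealed 15 new [(1,5) (1,6) (2,5) (2,6) (3,3) (3,5) (3,6) (4,3) (4,4) (4,5) (4,6) (5,3) (5,4) (5,5) (5,6)] -> total=16
Click 3 (4,1) count=4: revealed 1 new [(4,1)] -> total=17
Click 4 (5,2) count=3: revealed 1 new [(5,2)] -> total=18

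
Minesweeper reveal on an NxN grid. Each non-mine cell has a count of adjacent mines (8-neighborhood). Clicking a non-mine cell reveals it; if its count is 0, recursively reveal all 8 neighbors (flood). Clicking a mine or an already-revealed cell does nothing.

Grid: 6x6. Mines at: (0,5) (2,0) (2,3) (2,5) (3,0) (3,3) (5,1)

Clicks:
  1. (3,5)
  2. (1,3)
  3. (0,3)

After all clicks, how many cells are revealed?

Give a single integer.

Click 1 (3,5) count=1: revealed 1 new [(3,5)] -> total=1
Click 2 (1,3) count=1: revealed 1 new [(1,3)] -> total=2
Click 3 (0,3) count=0: revealed 9 new [(0,0) (0,1) (0,2) (0,3) (0,4) (1,0) (1,1) (1,2) (1,4)] -> total=11

Answer: 11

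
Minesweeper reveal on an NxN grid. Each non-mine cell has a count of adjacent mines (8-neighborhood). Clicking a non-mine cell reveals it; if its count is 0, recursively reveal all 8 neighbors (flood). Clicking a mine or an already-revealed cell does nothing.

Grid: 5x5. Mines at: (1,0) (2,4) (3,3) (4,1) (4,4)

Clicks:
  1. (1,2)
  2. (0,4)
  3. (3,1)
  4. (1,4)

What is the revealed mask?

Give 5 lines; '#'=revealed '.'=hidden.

Click 1 (1,2) count=0: revealed 11 new [(0,1) (0,2) (0,3) (0,4) (1,1) (1,2) (1,3) (1,4) (2,1) (2,2) (2,3)] -> total=11
Click 2 (0,4) count=0: revealed 0 new [(none)] -> total=11
Click 3 (3,1) count=1: revealed 1 new [(3,1)] -> total=12
Click 4 (1,4) count=1: revealed 0 new [(none)] -> total=12

Answer: .####
.####
.###.
.#...
.....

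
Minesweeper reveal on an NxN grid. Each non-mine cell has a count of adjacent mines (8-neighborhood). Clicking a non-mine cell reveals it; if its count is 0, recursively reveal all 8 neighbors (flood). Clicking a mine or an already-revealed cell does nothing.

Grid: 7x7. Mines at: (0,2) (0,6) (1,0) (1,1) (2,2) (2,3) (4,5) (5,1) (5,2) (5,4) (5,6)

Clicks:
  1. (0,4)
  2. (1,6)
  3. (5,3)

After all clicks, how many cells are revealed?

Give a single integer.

Answer: 8

Derivation:
Click 1 (0,4) count=0: revealed 6 new [(0,3) (0,4) (0,5) (1,3) (1,4) (1,5)] -> total=6
Click 2 (1,6) count=1: revealed 1 new [(1,6)] -> total=7
Click 3 (5,3) count=2: revealed 1 new [(5,3)] -> total=8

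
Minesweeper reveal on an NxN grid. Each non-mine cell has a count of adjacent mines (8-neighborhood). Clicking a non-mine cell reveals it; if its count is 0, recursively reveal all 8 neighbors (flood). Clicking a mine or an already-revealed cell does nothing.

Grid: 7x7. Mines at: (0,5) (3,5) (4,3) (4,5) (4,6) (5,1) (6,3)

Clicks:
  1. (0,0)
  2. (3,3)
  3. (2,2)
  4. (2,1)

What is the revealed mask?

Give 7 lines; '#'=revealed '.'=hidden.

Click 1 (0,0) count=0: revealed 23 new [(0,0) (0,1) (0,2) (0,3) (0,4) (1,0) (1,1) (1,2) (1,3) (1,4) (2,0) (2,1) (2,2) (2,3) (2,4) (3,0) (3,1) (3,2) (3,3) (3,4) (4,0) (4,1) (4,2)] -> total=23
Click 2 (3,3) count=1: revealed 0 new [(none)] -> total=23
Click 3 (2,2) count=0: revealed 0 new [(none)] -> total=23
Click 4 (2,1) count=0: revealed 0 new [(none)] -> total=23

Answer: #####..
#####..
#####..
#####..
###....
.......
.......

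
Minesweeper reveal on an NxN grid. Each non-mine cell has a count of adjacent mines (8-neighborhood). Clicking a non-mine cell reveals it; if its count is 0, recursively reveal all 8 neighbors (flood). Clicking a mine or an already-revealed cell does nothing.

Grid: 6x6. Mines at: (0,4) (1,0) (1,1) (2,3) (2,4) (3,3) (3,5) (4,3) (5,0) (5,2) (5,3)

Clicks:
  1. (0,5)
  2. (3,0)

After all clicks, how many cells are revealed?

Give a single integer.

Click 1 (0,5) count=1: revealed 1 new [(0,5)] -> total=1
Click 2 (3,0) count=0: revealed 9 new [(2,0) (2,1) (2,2) (3,0) (3,1) (3,2) (4,0) (4,1) (4,2)] -> total=10

Answer: 10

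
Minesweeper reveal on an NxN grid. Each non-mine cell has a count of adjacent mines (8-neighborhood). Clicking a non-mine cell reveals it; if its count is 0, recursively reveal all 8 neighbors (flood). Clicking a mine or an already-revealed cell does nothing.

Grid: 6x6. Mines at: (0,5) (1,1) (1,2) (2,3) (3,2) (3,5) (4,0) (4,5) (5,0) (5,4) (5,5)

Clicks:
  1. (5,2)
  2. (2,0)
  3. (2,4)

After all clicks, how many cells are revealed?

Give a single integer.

Answer: 8

Derivation:
Click 1 (5,2) count=0: revealed 6 new [(4,1) (4,2) (4,3) (5,1) (5,2) (5,3)] -> total=6
Click 2 (2,0) count=1: revealed 1 new [(2,0)] -> total=7
Click 3 (2,4) count=2: revealed 1 new [(2,4)] -> total=8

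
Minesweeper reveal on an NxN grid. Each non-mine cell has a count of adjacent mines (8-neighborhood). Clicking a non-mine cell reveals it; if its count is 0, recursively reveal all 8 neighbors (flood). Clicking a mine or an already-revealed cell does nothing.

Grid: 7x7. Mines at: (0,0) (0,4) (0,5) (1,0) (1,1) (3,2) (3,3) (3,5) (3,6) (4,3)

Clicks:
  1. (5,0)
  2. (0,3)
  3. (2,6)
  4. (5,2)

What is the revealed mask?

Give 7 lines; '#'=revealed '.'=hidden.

Click 1 (5,0) count=0: revealed 24 new [(2,0) (2,1) (3,0) (3,1) (4,0) (4,1) (4,2) (4,4) (4,5) (4,6) (5,0) (5,1) (5,2) (5,3) (5,4) (5,5) (5,6) (6,0) (6,1) (6,2) (6,3) (6,4) (6,5) (6,6)] -> total=24
Click 2 (0,3) count=1: revealed 1 new [(0,3)] -> total=25
Click 3 (2,6) count=2: revealed 1 new [(2,6)] -> total=26
Click 4 (5,2) count=1: revealed 0 new [(none)] -> total=26

Answer: ...#...
.......
##....#
##.....
###.###
#######
#######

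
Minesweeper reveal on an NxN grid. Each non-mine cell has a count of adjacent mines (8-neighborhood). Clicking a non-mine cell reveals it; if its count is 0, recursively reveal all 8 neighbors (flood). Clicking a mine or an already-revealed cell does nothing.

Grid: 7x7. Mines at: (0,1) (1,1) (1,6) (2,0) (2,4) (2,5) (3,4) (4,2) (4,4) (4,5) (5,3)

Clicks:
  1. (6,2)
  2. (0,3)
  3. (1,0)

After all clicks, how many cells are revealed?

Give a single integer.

Answer: 10

Derivation:
Click 1 (6,2) count=1: revealed 1 new [(6,2)] -> total=1
Click 2 (0,3) count=0: revealed 8 new [(0,2) (0,3) (0,4) (0,5) (1,2) (1,3) (1,4) (1,5)] -> total=9
Click 3 (1,0) count=3: revealed 1 new [(1,0)] -> total=10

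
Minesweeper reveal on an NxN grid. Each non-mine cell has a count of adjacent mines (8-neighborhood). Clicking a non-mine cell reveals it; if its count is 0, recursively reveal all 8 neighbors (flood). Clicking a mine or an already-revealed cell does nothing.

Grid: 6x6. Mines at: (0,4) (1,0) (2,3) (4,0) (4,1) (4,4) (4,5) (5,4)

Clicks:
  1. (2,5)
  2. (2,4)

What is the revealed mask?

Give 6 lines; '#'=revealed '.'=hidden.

Answer: ......
....##
....##
....##
......
......

Derivation:
Click 1 (2,5) count=0: revealed 6 new [(1,4) (1,5) (2,4) (2,5) (3,4) (3,5)] -> total=6
Click 2 (2,4) count=1: revealed 0 new [(none)] -> total=6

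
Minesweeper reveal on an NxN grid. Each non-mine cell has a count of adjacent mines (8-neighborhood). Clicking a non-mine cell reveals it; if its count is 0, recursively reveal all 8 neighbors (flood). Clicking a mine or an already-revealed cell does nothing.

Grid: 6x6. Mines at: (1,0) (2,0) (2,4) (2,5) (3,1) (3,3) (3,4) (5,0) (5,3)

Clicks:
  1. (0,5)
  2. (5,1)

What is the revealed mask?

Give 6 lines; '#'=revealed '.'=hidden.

Answer: .#####
.#####
.###..
......
......
.#....

Derivation:
Click 1 (0,5) count=0: revealed 13 new [(0,1) (0,2) (0,3) (0,4) (0,5) (1,1) (1,2) (1,3) (1,4) (1,5) (2,1) (2,2) (2,3)] -> total=13
Click 2 (5,1) count=1: revealed 1 new [(5,1)] -> total=14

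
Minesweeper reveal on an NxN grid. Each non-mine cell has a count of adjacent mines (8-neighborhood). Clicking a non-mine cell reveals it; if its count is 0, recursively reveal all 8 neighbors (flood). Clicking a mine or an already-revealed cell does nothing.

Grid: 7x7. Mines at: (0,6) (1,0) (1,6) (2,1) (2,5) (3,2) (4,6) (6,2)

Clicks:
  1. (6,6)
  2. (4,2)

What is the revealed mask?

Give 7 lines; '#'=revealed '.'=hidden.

Answer: .......
.......
.......
...###.
..####.
...####
...####

Derivation:
Click 1 (6,6) count=0: revealed 14 new [(3,3) (3,4) (3,5) (4,3) (4,4) (4,5) (5,3) (5,4) (5,5) (5,6) (6,3) (6,4) (6,5) (6,6)] -> total=14
Click 2 (4,2) count=1: revealed 1 new [(4,2)] -> total=15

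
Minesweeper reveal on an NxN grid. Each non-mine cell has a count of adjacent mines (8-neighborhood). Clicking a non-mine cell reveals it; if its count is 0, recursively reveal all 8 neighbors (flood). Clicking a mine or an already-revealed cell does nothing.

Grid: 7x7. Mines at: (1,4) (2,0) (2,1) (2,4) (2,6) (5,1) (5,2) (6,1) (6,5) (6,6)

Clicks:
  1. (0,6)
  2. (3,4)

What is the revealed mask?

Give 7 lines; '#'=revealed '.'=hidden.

Click 1 (0,6) count=0: revealed 4 new [(0,5) (0,6) (1,5) (1,6)] -> total=4
Click 2 (3,4) count=1: revealed 1 new [(3,4)] -> total=5

Answer: .....##
.....##
.......
....#..
.......
.......
.......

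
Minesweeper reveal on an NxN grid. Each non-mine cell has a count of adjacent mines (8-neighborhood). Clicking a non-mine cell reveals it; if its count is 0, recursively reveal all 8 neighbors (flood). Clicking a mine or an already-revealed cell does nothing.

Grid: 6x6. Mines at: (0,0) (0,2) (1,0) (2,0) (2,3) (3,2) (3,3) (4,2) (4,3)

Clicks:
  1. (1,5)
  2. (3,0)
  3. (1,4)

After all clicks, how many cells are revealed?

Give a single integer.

Answer: 15

Derivation:
Click 1 (1,5) count=0: revealed 14 new [(0,3) (0,4) (0,5) (1,3) (1,4) (1,5) (2,4) (2,5) (3,4) (3,5) (4,4) (4,5) (5,4) (5,5)] -> total=14
Click 2 (3,0) count=1: revealed 1 new [(3,0)] -> total=15
Click 3 (1,4) count=1: revealed 0 new [(none)] -> total=15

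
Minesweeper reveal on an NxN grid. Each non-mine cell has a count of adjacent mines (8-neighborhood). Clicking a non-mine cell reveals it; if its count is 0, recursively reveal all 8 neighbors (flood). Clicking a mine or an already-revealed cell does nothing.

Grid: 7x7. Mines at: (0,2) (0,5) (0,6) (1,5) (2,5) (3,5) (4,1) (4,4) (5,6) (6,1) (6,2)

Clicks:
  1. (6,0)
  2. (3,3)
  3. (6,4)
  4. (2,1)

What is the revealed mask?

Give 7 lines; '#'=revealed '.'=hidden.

Answer: ##.....
#####..
#####..
#####..
.......
...###.
#..###.

Derivation:
Click 1 (6,0) count=1: revealed 1 new [(6,0)] -> total=1
Click 2 (3,3) count=1: revealed 1 new [(3,3)] -> total=2
Click 3 (6,4) count=0: revealed 6 new [(5,3) (5,4) (5,5) (6,3) (6,4) (6,5)] -> total=8
Click 4 (2,1) count=0: revealed 16 new [(0,0) (0,1) (1,0) (1,1) (1,2) (1,3) (1,4) (2,0) (2,1) (2,2) (2,3) (2,4) (3,0) (3,1) (3,2) (3,4)] -> total=24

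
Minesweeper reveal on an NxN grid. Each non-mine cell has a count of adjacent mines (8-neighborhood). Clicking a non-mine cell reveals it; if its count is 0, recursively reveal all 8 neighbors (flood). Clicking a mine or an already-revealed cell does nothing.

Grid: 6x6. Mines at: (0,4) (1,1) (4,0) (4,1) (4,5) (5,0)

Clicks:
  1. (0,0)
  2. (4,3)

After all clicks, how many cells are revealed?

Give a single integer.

Answer: 19

Derivation:
Click 1 (0,0) count=1: revealed 1 new [(0,0)] -> total=1
Click 2 (4,3) count=0: revealed 18 new [(1,2) (1,3) (1,4) (1,5) (2,2) (2,3) (2,4) (2,5) (3,2) (3,3) (3,4) (3,5) (4,2) (4,3) (4,4) (5,2) (5,3) (5,4)] -> total=19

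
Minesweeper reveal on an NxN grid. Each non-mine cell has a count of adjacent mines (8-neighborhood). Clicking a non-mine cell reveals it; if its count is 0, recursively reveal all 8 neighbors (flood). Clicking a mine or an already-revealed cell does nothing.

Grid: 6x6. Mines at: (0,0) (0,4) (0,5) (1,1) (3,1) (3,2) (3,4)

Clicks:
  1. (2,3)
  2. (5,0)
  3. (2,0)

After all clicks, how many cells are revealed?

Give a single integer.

Answer: 14

Derivation:
Click 1 (2,3) count=2: revealed 1 new [(2,3)] -> total=1
Click 2 (5,0) count=0: revealed 12 new [(4,0) (4,1) (4,2) (4,3) (4,4) (4,5) (5,0) (5,1) (5,2) (5,3) (5,4) (5,5)] -> total=13
Click 3 (2,0) count=2: revealed 1 new [(2,0)] -> total=14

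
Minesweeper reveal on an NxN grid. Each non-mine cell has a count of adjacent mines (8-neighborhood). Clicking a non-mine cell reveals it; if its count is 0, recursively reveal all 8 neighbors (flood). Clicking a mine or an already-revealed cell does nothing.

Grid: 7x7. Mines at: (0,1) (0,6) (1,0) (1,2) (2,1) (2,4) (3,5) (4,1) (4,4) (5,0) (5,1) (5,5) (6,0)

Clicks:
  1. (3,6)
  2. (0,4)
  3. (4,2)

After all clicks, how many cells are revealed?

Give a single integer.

Click 1 (3,6) count=1: revealed 1 new [(3,6)] -> total=1
Click 2 (0,4) count=0: revealed 6 new [(0,3) (0,4) (0,5) (1,3) (1,4) (1,5)] -> total=7
Click 3 (4,2) count=2: revealed 1 new [(4,2)] -> total=8

Answer: 8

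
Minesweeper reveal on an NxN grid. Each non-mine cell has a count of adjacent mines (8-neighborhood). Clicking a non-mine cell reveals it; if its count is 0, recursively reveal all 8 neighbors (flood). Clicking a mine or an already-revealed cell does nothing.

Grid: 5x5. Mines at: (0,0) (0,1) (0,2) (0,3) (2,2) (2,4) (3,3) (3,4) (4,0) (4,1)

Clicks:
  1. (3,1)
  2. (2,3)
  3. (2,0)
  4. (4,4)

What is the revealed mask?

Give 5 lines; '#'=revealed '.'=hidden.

Answer: .....
##...
##.#.
##...
....#

Derivation:
Click 1 (3,1) count=3: revealed 1 new [(3,1)] -> total=1
Click 2 (2,3) count=4: revealed 1 new [(2,3)] -> total=2
Click 3 (2,0) count=0: revealed 5 new [(1,0) (1,1) (2,0) (2,1) (3,0)] -> total=7
Click 4 (4,4) count=2: revealed 1 new [(4,4)] -> total=8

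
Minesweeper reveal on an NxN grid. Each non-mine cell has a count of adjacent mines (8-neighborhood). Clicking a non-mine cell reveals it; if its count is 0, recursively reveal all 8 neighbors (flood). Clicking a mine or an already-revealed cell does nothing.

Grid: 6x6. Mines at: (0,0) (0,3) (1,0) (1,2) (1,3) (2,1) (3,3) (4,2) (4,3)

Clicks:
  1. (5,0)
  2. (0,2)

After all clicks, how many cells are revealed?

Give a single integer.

Click 1 (5,0) count=0: revealed 6 new [(3,0) (3,1) (4,0) (4,1) (5,0) (5,1)] -> total=6
Click 2 (0,2) count=3: revealed 1 new [(0,2)] -> total=7

Answer: 7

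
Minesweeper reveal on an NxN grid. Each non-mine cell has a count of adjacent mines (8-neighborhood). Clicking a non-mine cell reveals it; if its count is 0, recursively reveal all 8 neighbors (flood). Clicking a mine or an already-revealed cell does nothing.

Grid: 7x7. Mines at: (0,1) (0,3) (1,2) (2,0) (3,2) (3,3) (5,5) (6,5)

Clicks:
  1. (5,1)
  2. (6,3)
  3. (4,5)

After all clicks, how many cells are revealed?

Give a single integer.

Click 1 (5,1) count=0: revealed 17 new [(3,0) (3,1) (4,0) (4,1) (4,2) (4,3) (4,4) (5,0) (5,1) (5,2) (5,3) (5,4) (6,0) (6,1) (6,2) (6,3) (6,4)] -> total=17
Click 2 (6,3) count=0: revealed 0 new [(none)] -> total=17
Click 3 (4,5) count=1: revealed 1 new [(4,5)] -> total=18

Answer: 18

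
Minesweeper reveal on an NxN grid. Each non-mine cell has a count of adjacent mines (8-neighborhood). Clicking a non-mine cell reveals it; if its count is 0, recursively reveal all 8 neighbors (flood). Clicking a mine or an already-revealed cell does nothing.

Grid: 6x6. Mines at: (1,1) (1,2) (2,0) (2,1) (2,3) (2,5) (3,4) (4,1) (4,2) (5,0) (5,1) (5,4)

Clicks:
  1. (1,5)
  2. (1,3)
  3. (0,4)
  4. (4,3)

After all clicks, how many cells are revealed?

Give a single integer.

Click 1 (1,5) count=1: revealed 1 new [(1,5)] -> total=1
Click 2 (1,3) count=2: revealed 1 new [(1,3)] -> total=2
Click 3 (0,4) count=0: revealed 4 new [(0,3) (0,4) (0,5) (1,4)] -> total=6
Click 4 (4,3) count=3: revealed 1 new [(4,3)] -> total=7

Answer: 7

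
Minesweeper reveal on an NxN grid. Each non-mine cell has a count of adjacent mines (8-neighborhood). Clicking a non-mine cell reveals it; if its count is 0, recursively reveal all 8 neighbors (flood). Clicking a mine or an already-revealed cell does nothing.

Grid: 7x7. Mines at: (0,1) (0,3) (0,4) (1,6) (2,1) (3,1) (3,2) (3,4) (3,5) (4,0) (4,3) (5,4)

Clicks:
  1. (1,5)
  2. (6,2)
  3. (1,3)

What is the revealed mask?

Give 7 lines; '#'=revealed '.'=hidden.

Answer: .......
...#.#.
.......
.......
.......
####...
####...

Derivation:
Click 1 (1,5) count=2: revealed 1 new [(1,5)] -> total=1
Click 2 (6,2) count=0: revealed 8 new [(5,0) (5,1) (5,2) (5,3) (6,0) (6,1) (6,2) (6,3)] -> total=9
Click 3 (1,3) count=2: revealed 1 new [(1,3)] -> total=10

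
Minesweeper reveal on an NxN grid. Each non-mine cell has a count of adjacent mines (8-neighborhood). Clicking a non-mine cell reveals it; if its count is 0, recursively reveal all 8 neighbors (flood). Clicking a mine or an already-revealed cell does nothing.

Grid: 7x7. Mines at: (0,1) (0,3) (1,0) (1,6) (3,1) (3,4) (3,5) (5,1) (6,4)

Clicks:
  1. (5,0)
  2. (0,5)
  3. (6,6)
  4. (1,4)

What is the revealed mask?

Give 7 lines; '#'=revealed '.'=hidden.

Answer: .....#.
....#..
.......
.......
.....##
#....##
.....##

Derivation:
Click 1 (5,0) count=1: revealed 1 new [(5,0)] -> total=1
Click 2 (0,5) count=1: revealed 1 new [(0,5)] -> total=2
Click 3 (6,6) count=0: revealed 6 new [(4,5) (4,6) (5,5) (5,6) (6,5) (6,6)] -> total=8
Click 4 (1,4) count=1: revealed 1 new [(1,4)] -> total=9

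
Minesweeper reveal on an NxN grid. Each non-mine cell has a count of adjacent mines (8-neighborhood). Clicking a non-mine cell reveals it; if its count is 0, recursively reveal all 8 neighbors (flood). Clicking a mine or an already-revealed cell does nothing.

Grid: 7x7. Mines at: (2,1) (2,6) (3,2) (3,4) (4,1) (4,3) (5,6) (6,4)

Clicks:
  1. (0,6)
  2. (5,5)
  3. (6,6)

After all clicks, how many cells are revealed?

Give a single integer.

Click 1 (0,6) count=0: revealed 18 new [(0,0) (0,1) (0,2) (0,3) (0,4) (0,5) (0,6) (1,0) (1,1) (1,2) (1,3) (1,4) (1,5) (1,6) (2,2) (2,3) (2,4) (2,5)] -> total=18
Click 2 (5,5) count=2: revealed 1 new [(5,5)] -> total=19
Click 3 (6,6) count=1: revealed 1 new [(6,6)] -> total=20

Answer: 20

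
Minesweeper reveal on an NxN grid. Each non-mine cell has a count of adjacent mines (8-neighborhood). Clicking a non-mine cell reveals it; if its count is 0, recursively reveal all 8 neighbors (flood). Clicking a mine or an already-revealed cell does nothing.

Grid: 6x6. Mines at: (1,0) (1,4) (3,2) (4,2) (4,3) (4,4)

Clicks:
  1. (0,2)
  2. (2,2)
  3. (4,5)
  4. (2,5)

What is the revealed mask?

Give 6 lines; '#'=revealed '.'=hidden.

Answer: .###..
.###..
.###.#
......
.....#
......

Derivation:
Click 1 (0,2) count=0: revealed 9 new [(0,1) (0,2) (0,3) (1,1) (1,2) (1,3) (2,1) (2,2) (2,3)] -> total=9
Click 2 (2,2) count=1: revealed 0 new [(none)] -> total=9
Click 3 (4,5) count=1: revealed 1 new [(4,5)] -> total=10
Click 4 (2,5) count=1: revealed 1 new [(2,5)] -> total=11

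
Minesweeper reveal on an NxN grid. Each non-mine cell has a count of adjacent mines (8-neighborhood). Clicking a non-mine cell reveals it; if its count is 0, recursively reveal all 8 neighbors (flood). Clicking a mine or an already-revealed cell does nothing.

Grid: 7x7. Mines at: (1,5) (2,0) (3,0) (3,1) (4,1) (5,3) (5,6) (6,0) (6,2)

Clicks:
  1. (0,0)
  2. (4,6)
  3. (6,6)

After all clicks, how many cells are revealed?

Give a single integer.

Click 1 (0,0) count=0: revealed 26 new [(0,0) (0,1) (0,2) (0,3) (0,4) (1,0) (1,1) (1,2) (1,3) (1,4) (2,1) (2,2) (2,3) (2,4) (2,5) (2,6) (3,2) (3,3) (3,4) (3,5) (3,6) (4,2) (4,3) (4,4) (4,5) (4,6)] -> total=26
Click 2 (4,6) count=1: revealed 0 new [(none)] -> total=26
Click 3 (6,6) count=1: revealed 1 new [(6,6)] -> total=27

Answer: 27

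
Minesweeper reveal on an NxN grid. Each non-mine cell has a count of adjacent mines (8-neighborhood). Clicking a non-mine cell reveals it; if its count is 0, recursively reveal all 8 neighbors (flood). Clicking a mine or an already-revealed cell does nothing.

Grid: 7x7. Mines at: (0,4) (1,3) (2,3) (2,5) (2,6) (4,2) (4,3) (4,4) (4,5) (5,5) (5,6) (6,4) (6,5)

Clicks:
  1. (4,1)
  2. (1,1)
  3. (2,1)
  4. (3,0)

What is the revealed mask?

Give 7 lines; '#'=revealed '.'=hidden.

Answer: ###....
###....
###....
###....
##.....
####...
####...

Derivation:
Click 1 (4,1) count=1: revealed 1 new [(4,1)] -> total=1
Click 2 (1,1) count=0: revealed 21 new [(0,0) (0,1) (0,2) (1,0) (1,1) (1,2) (2,0) (2,1) (2,2) (3,0) (3,1) (3,2) (4,0) (5,0) (5,1) (5,2) (5,3) (6,0) (6,1) (6,2) (6,3)] -> total=22
Click 3 (2,1) count=0: revealed 0 new [(none)] -> total=22
Click 4 (3,0) count=0: revealed 0 new [(none)] -> total=22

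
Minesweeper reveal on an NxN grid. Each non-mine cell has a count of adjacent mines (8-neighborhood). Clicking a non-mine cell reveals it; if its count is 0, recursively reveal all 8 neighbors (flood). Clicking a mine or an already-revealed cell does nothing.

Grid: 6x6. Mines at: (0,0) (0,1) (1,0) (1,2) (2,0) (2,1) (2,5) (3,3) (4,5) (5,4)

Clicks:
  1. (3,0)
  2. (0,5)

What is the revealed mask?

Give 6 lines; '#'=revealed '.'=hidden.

Answer: ...###
...###
......
#.....
......
......

Derivation:
Click 1 (3,0) count=2: revealed 1 new [(3,0)] -> total=1
Click 2 (0,5) count=0: revealed 6 new [(0,3) (0,4) (0,5) (1,3) (1,4) (1,5)] -> total=7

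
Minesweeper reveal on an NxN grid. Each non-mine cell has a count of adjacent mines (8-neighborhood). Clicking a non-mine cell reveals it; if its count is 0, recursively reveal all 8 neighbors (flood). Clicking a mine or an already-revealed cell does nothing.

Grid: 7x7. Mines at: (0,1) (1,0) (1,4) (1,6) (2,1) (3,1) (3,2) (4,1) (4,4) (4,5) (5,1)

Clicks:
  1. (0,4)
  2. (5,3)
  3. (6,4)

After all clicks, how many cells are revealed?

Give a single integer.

Click 1 (0,4) count=1: revealed 1 new [(0,4)] -> total=1
Click 2 (5,3) count=1: revealed 1 new [(5,3)] -> total=2
Click 3 (6,4) count=0: revealed 9 new [(5,2) (5,4) (5,5) (5,6) (6,2) (6,3) (6,4) (6,5) (6,6)] -> total=11

Answer: 11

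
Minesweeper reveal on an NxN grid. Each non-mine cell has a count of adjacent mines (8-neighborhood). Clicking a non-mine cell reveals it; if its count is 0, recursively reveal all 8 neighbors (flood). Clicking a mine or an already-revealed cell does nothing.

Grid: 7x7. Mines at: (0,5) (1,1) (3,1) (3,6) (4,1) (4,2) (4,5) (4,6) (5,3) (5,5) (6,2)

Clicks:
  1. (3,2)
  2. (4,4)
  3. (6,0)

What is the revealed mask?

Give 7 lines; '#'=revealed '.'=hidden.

Answer: .......
.......
.......
..#....
....#..
##.....
##.....

Derivation:
Click 1 (3,2) count=3: revealed 1 new [(3,2)] -> total=1
Click 2 (4,4) count=3: revealed 1 new [(4,4)] -> total=2
Click 3 (6,0) count=0: revealed 4 new [(5,0) (5,1) (6,0) (6,1)] -> total=6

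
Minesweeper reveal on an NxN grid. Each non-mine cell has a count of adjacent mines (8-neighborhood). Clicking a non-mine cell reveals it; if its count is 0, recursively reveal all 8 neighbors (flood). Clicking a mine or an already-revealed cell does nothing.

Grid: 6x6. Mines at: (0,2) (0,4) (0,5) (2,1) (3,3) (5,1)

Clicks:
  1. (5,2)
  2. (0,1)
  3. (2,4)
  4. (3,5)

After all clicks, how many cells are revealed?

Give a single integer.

Answer: 15

Derivation:
Click 1 (5,2) count=1: revealed 1 new [(5,2)] -> total=1
Click 2 (0,1) count=1: revealed 1 new [(0,1)] -> total=2
Click 3 (2,4) count=1: revealed 1 new [(2,4)] -> total=3
Click 4 (3,5) count=0: revealed 12 new [(1,4) (1,5) (2,5) (3,4) (3,5) (4,2) (4,3) (4,4) (4,5) (5,3) (5,4) (5,5)] -> total=15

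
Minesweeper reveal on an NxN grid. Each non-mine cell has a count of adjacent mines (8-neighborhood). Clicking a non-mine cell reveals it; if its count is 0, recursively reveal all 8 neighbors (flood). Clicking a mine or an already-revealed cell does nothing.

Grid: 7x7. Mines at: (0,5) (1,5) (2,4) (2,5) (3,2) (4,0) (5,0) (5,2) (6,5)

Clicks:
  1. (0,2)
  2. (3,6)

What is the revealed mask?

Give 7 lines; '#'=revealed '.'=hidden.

Click 1 (0,2) count=0: revealed 16 new [(0,0) (0,1) (0,2) (0,3) (0,4) (1,0) (1,1) (1,2) (1,3) (1,4) (2,0) (2,1) (2,2) (2,3) (3,0) (3,1)] -> total=16
Click 2 (3,6) count=1: revealed 1 new [(3,6)] -> total=17

Answer: #####..
#####..
####...
##....#
.......
.......
.......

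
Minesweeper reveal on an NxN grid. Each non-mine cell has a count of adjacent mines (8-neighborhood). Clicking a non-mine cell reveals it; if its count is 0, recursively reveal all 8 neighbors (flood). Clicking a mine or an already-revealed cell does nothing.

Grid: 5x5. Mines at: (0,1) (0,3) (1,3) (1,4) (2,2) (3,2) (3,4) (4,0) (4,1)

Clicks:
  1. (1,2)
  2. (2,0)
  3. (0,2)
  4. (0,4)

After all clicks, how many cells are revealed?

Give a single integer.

Answer: 9

Derivation:
Click 1 (1,2) count=4: revealed 1 new [(1,2)] -> total=1
Click 2 (2,0) count=0: revealed 6 new [(1,0) (1,1) (2,0) (2,1) (3,0) (3,1)] -> total=7
Click 3 (0,2) count=3: revealed 1 new [(0,2)] -> total=8
Click 4 (0,4) count=3: revealed 1 new [(0,4)] -> total=9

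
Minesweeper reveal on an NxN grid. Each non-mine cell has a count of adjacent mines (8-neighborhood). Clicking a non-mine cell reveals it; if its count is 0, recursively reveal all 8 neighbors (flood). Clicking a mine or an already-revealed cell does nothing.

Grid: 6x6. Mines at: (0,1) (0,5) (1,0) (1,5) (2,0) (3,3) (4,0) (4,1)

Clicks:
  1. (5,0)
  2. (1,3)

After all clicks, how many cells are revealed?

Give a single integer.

Click 1 (5,0) count=2: revealed 1 new [(5,0)] -> total=1
Click 2 (1,3) count=0: revealed 9 new [(0,2) (0,3) (0,4) (1,2) (1,3) (1,4) (2,2) (2,3) (2,4)] -> total=10

Answer: 10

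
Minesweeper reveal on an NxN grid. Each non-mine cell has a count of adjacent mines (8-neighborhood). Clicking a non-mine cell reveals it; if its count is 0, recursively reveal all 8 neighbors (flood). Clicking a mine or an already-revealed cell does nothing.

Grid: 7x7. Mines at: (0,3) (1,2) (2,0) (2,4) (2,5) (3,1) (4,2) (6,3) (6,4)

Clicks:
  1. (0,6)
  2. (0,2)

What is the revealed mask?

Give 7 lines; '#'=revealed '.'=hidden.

Click 1 (0,6) count=0: revealed 6 new [(0,4) (0,5) (0,6) (1,4) (1,5) (1,6)] -> total=6
Click 2 (0,2) count=2: revealed 1 new [(0,2)] -> total=7

Answer: ..#.###
....###
.......
.......
.......
.......
.......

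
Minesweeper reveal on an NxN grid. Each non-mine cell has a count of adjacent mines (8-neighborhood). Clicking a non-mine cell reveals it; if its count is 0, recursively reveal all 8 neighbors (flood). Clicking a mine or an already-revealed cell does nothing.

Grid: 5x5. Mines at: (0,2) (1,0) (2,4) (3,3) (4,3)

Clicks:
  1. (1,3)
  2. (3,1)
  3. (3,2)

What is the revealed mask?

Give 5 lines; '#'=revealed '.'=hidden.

Answer: .....
...#.
###..
###..
###..

Derivation:
Click 1 (1,3) count=2: revealed 1 new [(1,3)] -> total=1
Click 2 (3,1) count=0: revealed 9 new [(2,0) (2,1) (2,2) (3,0) (3,1) (3,2) (4,0) (4,1) (4,2)] -> total=10
Click 3 (3,2) count=2: revealed 0 new [(none)] -> total=10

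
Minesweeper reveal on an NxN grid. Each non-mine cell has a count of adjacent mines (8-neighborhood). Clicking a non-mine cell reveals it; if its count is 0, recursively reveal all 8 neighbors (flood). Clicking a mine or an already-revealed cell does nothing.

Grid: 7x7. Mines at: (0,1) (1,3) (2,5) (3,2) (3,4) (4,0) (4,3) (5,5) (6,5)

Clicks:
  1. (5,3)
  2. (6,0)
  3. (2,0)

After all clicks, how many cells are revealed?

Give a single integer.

Answer: 16

Derivation:
Click 1 (5,3) count=1: revealed 1 new [(5,3)] -> total=1
Click 2 (6,0) count=0: revealed 9 new [(5,0) (5,1) (5,2) (5,4) (6,0) (6,1) (6,2) (6,3) (6,4)] -> total=10
Click 3 (2,0) count=0: revealed 6 new [(1,0) (1,1) (2,0) (2,1) (3,0) (3,1)] -> total=16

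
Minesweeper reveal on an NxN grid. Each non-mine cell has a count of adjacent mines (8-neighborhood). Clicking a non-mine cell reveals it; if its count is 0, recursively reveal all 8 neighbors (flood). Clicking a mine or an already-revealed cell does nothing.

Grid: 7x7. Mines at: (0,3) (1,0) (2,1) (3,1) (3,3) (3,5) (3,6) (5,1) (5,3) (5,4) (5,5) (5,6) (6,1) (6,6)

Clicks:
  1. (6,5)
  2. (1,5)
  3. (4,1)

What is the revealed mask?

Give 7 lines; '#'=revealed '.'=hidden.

Answer: ....###
....###
....###
.......
.#.....
.......
.....#.

Derivation:
Click 1 (6,5) count=4: revealed 1 new [(6,5)] -> total=1
Click 2 (1,5) count=0: revealed 9 new [(0,4) (0,5) (0,6) (1,4) (1,5) (1,6) (2,4) (2,5) (2,6)] -> total=10
Click 3 (4,1) count=2: revealed 1 new [(4,1)] -> total=11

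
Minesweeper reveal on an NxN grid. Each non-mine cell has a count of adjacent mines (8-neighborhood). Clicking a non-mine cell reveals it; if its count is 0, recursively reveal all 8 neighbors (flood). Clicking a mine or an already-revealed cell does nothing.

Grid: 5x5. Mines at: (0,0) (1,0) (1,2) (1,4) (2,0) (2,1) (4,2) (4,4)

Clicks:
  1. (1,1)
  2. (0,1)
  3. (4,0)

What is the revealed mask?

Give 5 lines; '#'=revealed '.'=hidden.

Answer: .#...
.#...
.....
##...
##...

Derivation:
Click 1 (1,1) count=5: revealed 1 new [(1,1)] -> total=1
Click 2 (0,1) count=3: revealed 1 new [(0,1)] -> total=2
Click 3 (4,0) count=0: revealed 4 new [(3,0) (3,1) (4,0) (4,1)] -> total=6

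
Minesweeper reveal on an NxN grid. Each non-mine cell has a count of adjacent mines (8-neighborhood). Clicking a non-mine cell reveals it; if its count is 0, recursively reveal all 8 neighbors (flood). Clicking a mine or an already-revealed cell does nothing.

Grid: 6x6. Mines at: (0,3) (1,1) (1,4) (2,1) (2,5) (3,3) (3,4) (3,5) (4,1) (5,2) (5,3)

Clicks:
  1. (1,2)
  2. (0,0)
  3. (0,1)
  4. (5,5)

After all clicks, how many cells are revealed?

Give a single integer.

Answer: 7

Derivation:
Click 1 (1,2) count=3: revealed 1 new [(1,2)] -> total=1
Click 2 (0,0) count=1: revealed 1 new [(0,0)] -> total=2
Click 3 (0,1) count=1: revealed 1 new [(0,1)] -> total=3
Click 4 (5,5) count=0: revealed 4 new [(4,4) (4,5) (5,4) (5,5)] -> total=7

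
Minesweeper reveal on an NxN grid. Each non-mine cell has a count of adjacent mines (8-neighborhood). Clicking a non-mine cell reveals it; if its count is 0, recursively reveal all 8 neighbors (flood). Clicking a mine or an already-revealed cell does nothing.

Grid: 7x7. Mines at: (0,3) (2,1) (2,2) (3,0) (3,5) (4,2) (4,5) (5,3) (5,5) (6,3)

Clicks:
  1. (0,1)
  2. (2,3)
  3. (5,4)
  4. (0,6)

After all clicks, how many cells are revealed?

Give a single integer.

Click 1 (0,1) count=0: revealed 6 new [(0,0) (0,1) (0,2) (1,0) (1,1) (1,2)] -> total=6
Click 2 (2,3) count=1: revealed 1 new [(2,3)] -> total=7
Click 3 (5,4) count=4: revealed 1 new [(5,4)] -> total=8
Click 4 (0,6) count=0: revealed 9 new [(0,4) (0,5) (0,6) (1,4) (1,5) (1,6) (2,4) (2,5) (2,6)] -> total=17

Answer: 17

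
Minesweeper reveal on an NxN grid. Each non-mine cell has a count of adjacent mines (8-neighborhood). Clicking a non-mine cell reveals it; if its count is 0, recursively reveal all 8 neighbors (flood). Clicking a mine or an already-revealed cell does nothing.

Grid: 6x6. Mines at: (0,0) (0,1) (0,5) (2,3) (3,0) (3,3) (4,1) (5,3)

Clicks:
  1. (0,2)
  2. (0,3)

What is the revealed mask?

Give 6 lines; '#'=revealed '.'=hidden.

Click 1 (0,2) count=1: revealed 1 new [(0,2)] -> total=1
Click 2 (0,3) count=0: revealed 5 new [(0,3) (0,4) (1,2) (1,3) (1,4)] -> total=6

Answer: ..###.
..###.
......
......
......
......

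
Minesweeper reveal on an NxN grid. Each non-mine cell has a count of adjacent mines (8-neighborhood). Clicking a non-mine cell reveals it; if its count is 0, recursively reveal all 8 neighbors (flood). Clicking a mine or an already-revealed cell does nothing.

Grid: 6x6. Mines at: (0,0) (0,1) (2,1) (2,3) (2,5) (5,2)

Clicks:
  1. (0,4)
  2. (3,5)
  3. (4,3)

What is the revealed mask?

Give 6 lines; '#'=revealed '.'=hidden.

Click 1 (0,4) count=0: revealed 8 new [(0,2) (0,3) (0,4) (0,5) (1,2) (1,3) (1,4) (1,5)] -> total=8
Click 2 (3,5) count=1: revealed 1 new [(3,5)] -> total=9
Click 3 (4,3) count=1: revealed 1 new [(4,3)] -> total=10

Answer: ..####
..####
......
.....#
...#..
......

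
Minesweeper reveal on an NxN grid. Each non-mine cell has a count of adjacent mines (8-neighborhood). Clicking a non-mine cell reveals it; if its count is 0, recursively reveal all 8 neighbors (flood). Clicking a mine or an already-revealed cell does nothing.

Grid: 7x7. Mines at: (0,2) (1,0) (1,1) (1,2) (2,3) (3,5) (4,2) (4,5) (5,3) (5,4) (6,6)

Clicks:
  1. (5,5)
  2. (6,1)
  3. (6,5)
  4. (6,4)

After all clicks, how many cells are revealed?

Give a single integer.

Click 1 (5,5) count=3: revealed 1 new [(5,5)] -> total=1
Click 2 (6,1) count=0: revealed 12 new [(2,0) (2,1) (3,0) (3,1) (4,0) (4,1) (5,0) (5,1) (5,2) (6,0) (6,1) (6,2)] -> total=13
Click 3 (6,5) count=2: revealed 1 new [(6,5)] -> total=14
Click 4 (6,4) count=2: revealed 1 new [(6,4)] -> total=15

Answer: 15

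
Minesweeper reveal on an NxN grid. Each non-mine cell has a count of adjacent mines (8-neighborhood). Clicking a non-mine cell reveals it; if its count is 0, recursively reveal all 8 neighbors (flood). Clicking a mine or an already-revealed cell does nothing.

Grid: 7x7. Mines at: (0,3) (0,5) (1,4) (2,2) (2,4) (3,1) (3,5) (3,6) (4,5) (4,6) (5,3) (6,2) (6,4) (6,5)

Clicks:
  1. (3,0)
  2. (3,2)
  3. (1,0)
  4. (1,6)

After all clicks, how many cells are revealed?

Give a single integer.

Click 1 (3,0) count=1: revealed 1 new [(3,0)] -> total=1
Click 2 (3,2) count=2: revealed 1 new [(3,2)] -> total=2
Click 3 (1,0) count=0: revealed 8 new [(0,0) (0,1) (0,2) (1,0) (1,1) (1,2) (2,0) (2,1)] -> total=10
Click 4 (1,6) count=1: revealed 1 new [(1,6)] -> total=11

Answer: 11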